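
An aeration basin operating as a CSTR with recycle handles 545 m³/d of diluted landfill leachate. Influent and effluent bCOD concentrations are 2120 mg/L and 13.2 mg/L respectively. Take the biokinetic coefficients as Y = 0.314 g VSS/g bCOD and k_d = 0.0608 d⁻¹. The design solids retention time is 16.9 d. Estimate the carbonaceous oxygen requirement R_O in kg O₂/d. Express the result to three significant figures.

R_O ≈ 896 kg O₂/d

The observed yield is Y_obs = Y/(1 + k_d·θ_c) = 0.314 / (1 + 0.0608 × 16.9) = 0.314 / 2.028 = 0.1549 g VSS per g bCOD removed.
ΔS = 2120 − 13.2 = 2107 mg/L, so the substrate removal rate is 545 × 2107/1000 = 1148 kg bCOD/d.
Net sludge production P_X = 0.1549 × 1148 = 177.8 kg VSS/d.
Carbonaceous O₂ demand = substrate oxidised − cell-mass equivalent = 1148 − 1.42 × 177.8 = 895.7 kg O₂/d.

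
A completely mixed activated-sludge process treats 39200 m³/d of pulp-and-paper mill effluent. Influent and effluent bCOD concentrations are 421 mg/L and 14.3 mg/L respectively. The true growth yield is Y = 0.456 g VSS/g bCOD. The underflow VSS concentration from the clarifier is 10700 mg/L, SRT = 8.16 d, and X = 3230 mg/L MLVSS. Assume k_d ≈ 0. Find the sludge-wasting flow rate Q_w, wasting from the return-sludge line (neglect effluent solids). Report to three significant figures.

Biomass mass balance (decay neglected): V·X = Y·Q·(S₀ − S)·θ_c, so V = 0.456 × 39200 × (421 − 14.3) × 8.16 / 3230 = 18366 m³.
Q_w = (V·X)/(θ_c X_r) = 18366 × 3230 / (8.16 × 10700) = 679.4 m³/d.

Q_w ≈ 679 m³/d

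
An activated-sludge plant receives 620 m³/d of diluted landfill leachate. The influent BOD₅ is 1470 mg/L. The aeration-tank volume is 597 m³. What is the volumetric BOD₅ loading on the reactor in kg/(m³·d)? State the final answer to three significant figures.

L_v ≈ 1.53 kg BOD₅/(m³·d)

Volumetric loading L_v = Q·S₀ / V = 620 × 1470 g/m³ / 597.0 m³ = 1527 g/(m³·d) = 1.527 kg BOD₅/(m³·d).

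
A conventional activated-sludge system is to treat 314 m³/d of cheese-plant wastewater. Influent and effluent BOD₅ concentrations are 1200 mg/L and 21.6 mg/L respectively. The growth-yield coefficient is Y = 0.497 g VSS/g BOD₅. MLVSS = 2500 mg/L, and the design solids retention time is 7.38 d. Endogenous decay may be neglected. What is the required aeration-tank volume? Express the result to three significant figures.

Biomass mass balance (decay neglected): V·X = Y·Q·(S₀ − S)·θ_c, so V = 0.497 × 314 × (1200 − 21.6) × 7.38 / 2500 = 542.9 m³.

V ≈ 543 m³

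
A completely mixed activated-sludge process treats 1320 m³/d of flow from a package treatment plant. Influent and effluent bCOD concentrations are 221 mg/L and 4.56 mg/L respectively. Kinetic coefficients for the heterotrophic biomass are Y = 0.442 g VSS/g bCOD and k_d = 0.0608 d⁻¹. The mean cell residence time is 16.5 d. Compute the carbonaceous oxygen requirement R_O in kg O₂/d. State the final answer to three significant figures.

R_O ≈ 196 kg O₂/d

Observed yield with endogenous decay: Y_obs = Y / (1 + k_d·θ_c) = 0.442 / (1 + 0.0608 × 16.5) = 0.442 / 2.003 = 0.2206 g VSS/g bCOD.
Mass of bCOD removed per day: Q(S₀ − S) = 1320 × 216.4 g/m³ = 285.7 kg/d.
Net sludge production P_X = 0.2206 × 285.7 = 63.04 kg VSS/d.
R_O = Q·(S₀ − S) − 1.42·P_X = 285.7 − 1.42 × 63.04 = 196.2 kg O₂/d.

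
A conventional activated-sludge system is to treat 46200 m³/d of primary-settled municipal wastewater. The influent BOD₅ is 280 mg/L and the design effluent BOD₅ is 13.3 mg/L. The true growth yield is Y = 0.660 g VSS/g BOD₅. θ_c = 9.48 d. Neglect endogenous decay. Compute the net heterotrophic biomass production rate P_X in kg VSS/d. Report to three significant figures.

No decay correction is needed, so Y_obs = Y = 0.660.
Q·(S₀ − S) = 46200 × (280 − 13.3) × 10⁻³ = 12322 kg/d removed.
Net biomass production P_X = Y_obs × Q·(S₀ − S) = 0.6600 × 12322 = 8132 kg VSS/d.

P_X ≈ 8130 kg VSS/d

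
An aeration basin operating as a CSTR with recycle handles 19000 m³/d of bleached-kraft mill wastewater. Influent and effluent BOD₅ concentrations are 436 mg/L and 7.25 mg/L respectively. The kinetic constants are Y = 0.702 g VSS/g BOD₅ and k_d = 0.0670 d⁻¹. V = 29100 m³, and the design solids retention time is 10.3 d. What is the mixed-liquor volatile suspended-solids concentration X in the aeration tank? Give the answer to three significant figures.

From V·X·(1 + k_d·θ_c) = Y·Q·(S₀ − S)·θ_c: X = 0.702 × 19000 × (436 − 7.25) × 10.3 / [29100 × (1 + 0.0670 × 10.3)] = 1198 mg/L.

X ≈ 1200 mg/L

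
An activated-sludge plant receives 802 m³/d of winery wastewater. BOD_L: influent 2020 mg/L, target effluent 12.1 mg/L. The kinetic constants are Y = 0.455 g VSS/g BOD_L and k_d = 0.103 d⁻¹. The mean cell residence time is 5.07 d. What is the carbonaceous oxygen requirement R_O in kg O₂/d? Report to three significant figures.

R_O ≈ 927 kg O₂/d

Y_obs = Y / (1 + k_d θ_c) = 0.455 / (1 + 0.103 × 5.07) = 0.455 / 1.522 = 0.2989.
Q·(S₀ − S) = 802 × (2020 − 12.1) × 10⁻³ = 1610 kg/d removed.
Biomass synthesised: P_X = Y_obs × 1610 = 481.3 kg VSS/d.
R_O = Q·(S₀ − S) − 1.42·P_X = 1610 − 1.42 × 481.3 = 926.8 kg O₂/d.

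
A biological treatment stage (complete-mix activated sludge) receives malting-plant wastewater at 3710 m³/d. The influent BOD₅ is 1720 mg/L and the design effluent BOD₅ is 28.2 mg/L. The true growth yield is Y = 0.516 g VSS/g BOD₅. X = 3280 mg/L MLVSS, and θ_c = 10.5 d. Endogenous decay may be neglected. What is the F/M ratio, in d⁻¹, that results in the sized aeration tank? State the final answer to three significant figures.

F/M ≈ 0.188 d⁻¹

With k_d = 0 the design equation reduces to V = Y Q (S₀−S) θ_c / X = 0.516 × 3710 × (1720 − 28.2) × 10.5 / 3280 = 10368 m³.
F/M = Q·S₀ / (V·X) = 3710 × 1720 / (10368 × 3280) = 0.1876 g BOD₅·(g VSS·d)⁻¹.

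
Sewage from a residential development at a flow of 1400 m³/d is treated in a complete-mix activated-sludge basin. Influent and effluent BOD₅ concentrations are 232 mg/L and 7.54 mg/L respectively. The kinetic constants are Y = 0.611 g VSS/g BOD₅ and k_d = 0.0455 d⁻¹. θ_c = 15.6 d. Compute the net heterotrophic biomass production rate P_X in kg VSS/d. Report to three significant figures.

Y_obs = Y / (1 + k_d θ_c) = 0.611 / (1 + 0.0455 × 15.6) = 0.611 / 1.710 = 0.3574.
Substrate removed = Q·(S₀ − S) = 1400 m³/d × (232 − 7.54) g/m³ = 3.14×10^5 g/d = 314.2 kg/d.
Biomass produced: P_X = Y_obs·Q·ΔS = 0.3574 × 314.2 ≈ 112.3 kg VSS/d.

P_X ≈ 112 kg VSS/d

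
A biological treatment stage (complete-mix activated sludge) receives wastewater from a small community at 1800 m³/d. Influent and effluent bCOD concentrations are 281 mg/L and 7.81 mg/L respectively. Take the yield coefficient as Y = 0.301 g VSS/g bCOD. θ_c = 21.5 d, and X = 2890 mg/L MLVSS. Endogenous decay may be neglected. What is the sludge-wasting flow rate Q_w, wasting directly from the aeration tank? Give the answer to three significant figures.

With k_d = 0 the design equation reduces to V = Y Q (S₀−S) θ_c / X = 0.301 × 1800 × (281 − 7.81) × 21.5 / 2890 = 1101 m³.
Wasting from the aeration tank: Q_w = V / θ_c = 1101 / 21.5 = 51.22 m³/d.

Q_w ≈ 51.2 m³/d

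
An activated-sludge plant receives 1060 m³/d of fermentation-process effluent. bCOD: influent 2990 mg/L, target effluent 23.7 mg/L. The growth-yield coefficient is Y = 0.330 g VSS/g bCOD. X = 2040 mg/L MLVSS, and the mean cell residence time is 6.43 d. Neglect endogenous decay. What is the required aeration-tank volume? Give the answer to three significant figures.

V ≈ 3270 m³

With k_d = 0 the design equation reduces to V = Y Q (S₀−S) θ_c / X = 0.330 × 1060 × (2990 − 23.7) × 6.43 / 2040 = 3271 m³.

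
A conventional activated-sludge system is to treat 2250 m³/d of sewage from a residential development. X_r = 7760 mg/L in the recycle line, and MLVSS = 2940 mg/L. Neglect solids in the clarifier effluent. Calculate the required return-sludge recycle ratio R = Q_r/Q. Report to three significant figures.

R ≈ 0.610

Mass balance around the secondary clarifier (neglecting effluent solids): R = X / (X_r − X) = 2940 / (7760 − 2940) = 0.6100.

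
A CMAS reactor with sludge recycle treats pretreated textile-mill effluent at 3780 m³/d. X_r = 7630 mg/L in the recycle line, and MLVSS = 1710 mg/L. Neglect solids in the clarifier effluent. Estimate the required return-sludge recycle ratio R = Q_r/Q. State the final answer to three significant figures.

R ≈ 0.289

Solids balance on the clarifier gives (1+R)X = R·X_r, so R = X/(X_r − X) = 1710 / (7630 − 1710) = 0.2889.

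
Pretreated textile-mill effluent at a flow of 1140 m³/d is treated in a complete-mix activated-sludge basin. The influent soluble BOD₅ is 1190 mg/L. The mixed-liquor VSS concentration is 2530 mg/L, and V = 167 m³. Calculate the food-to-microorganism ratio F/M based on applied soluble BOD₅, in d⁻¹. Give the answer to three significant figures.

F/M = applied load / biomass = Q·S₀/(V·X) = 1140 × 1190 / (167.0 × 2530) = 3.211 d⁻¹.

F/M ≈ 3.21 d⁻¹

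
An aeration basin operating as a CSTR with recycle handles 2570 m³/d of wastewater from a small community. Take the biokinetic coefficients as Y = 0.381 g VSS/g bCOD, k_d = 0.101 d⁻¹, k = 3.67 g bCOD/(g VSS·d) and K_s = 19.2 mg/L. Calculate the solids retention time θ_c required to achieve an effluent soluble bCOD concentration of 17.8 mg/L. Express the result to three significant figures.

θ_c ≈ 1.75 d

At the target effluent, Y k S/(K_s+S) = 0.381×3.67×17.8/37.00 = 0.6727 d⁻¹.
1/θ_c = 0.6727 − 0.101 = 0.5717 d⁻¹, so θ_c = 1.749 d.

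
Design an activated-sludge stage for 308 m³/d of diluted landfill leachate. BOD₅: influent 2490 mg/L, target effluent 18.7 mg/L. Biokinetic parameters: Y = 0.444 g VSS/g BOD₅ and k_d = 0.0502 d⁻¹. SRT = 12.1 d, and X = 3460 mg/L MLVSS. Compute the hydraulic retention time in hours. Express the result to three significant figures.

Steady-state biomass mass balance: V·X·(1 + k_d·θ_c) = Y·Q·(S₀ − S)·θ_c, so V = 0.444 × 308 × (2490 − 18.7) × 12.1 / [3460 × (1 + 0.0502 × 12.1)] = 4.09×10^6 / 5562 = 735.3 m³.
HRT = V/Q = 735.3 m³ / 308 m³·d⁻¹ = 2.387 d × 24 = 57.29 h.

τ ≈ 57.3 h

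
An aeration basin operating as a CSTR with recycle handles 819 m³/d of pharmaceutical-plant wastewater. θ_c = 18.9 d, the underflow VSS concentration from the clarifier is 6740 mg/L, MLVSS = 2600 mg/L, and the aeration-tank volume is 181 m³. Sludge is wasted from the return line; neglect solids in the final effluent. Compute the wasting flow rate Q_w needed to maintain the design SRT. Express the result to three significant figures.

Wasting from the return line (neglecting effluent solids): Q_w = V·X / (θ_c·X_r) = 181.0 × 2600 / (18.9 × 6740) = 3.694 m³/d.

Q_w ≈ 3.69 m³/d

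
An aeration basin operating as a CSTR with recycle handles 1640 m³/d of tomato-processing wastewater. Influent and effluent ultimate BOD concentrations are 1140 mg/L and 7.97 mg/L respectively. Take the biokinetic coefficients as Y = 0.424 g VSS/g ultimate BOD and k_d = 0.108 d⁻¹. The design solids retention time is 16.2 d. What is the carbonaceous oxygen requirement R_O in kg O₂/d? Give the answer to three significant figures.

R_O ≈ 1450 kg O₂/d

The observed yield is Y_obs = Y/(1 + k_d·θ_c) = 0.424 / (1 + 0.108 × 16.2) = 0.424 / 2.750 = 0.1542 g VSS per g ultimate BOD removed.
Substrate removed = Q·(S₀ − S) = 1640 m³/d × (1140 − 7.97) g/m³ = 1.86×10^6 g/d = 1857 kg/d.
Net sludge production P_X = 0.1542 × 1857 = 286.3 kg VSS/d.
Carbonaceous O₂ demand = substrate oxidised − cell-mass equivalent = 1857 − 1.42 × 286.3 = 1450 kg O₂/d.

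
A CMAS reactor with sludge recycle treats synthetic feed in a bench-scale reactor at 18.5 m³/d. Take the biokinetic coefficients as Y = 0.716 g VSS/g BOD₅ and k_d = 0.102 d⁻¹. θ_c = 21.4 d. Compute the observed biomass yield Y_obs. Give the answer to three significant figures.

Y_obs ≈ 0.225 g VSS/g BOD₅

Correct the yield for decay: Y_obs = Y/(1 + k_d θ_c) = 0.716 / (1 + 0.102 × 21.4) = 0.716 / 3.183 = 0.2250.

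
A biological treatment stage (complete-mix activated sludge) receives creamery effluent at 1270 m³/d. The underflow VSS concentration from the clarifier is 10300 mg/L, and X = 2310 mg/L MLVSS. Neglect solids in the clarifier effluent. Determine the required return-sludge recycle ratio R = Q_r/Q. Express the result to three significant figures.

R ≈ 0.289

Solids balance on the clarifier gives (1+R)X = R·X_r, so R = X/(X_r − X) = 2310 / (10300 − 2310) = 0.2891.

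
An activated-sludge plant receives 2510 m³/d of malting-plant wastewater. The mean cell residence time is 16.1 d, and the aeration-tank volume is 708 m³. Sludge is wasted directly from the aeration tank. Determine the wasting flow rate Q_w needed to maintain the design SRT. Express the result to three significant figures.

For wasting at MLVSS concentration, Q_w = V/θ_c = 708.0/16.1 = 43.98 m³/d.

Q_w ≈ 44.0 m³/d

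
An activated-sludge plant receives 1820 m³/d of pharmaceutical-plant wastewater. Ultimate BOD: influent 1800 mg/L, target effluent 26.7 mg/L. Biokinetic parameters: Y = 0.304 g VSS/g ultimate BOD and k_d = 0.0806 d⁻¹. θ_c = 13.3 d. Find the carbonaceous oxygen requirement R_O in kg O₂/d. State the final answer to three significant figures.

R_O ≈ 2560 kg O₂/d

Observed yield with endogenous decay: Y_obs = Y / (1 + k_d·θ_c) = 0.304 / (1 + 0.0806 × 13.3) = 0.304 / 2.072 = 0.1467 g VSS/g ultimate BOD.
Substrate removed = Q·(S₀ − S) = 1820 m³/d × (1800 − 26.7) g/m³ = 3.23×10^6 g/d = 3227 kg/d.
Net sludge production P_X = 0.1467 × 3227 = 473.5 kg VSS/d.
Carbonaceous O₂ demand = substrate oxidised − cell-mass equivalent = 3227 − 1.42 × 473.5 = 2555 kg O₂/d.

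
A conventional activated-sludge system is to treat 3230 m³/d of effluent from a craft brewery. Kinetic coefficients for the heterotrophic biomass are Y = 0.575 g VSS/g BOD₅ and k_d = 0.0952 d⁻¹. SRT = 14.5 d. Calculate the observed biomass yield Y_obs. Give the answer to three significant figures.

The observed yield is Y_obs = Y/(1 + k_d·θ_c) = 0.575 / (1 + 0.0952 × 14.5) = 0.575 / 2.380 = 0.2416 g VSS per g BOD₅ removed.

Y_obs ≈ 0.242 g VSS/g BOD₅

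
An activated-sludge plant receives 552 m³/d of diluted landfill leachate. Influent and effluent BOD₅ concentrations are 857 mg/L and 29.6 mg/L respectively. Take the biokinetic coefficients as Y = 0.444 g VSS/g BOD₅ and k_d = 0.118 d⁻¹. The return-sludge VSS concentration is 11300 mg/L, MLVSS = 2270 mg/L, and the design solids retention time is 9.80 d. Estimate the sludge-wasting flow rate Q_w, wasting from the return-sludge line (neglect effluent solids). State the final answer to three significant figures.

Q_w ≈ 8.32 m³/d

Steady-state biomass mass balance: V·X·(1 + k_d·θ_c) = Y·Q·(S₀ − S)·θ_c, so V = 0.444 × 552 × (857 − 29.6) × 9.80 / [2270 × (1 + 0.118 × 9.80)] = 1.99×10^6 / 4895 = 406.0 m³.
θ_c = V·X/(Q_w·X_r) when wasting from the recycle, so Q_w = V·X/(θ_c·X_r) = 406.0 × 2270 / (9.80 × 11300) = 8.322 m³/d.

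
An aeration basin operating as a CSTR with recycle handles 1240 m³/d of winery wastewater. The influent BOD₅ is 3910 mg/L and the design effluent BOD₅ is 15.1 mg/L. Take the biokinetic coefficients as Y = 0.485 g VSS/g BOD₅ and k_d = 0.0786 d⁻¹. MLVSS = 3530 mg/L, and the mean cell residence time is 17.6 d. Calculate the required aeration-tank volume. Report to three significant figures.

V ≈ 4900 m³

Rearranging the biomass balance for a CMAS with decay, V = Y·Q·ΔS·θ_c / [X·(1+k_d θ_c)] = 0.485 × 1240 × (3910 − 15.1) × 17.6 / [3530 × (1 + 0.0786 × 17.6)] = 4.12×10^7 / 8413 = 4900 m³.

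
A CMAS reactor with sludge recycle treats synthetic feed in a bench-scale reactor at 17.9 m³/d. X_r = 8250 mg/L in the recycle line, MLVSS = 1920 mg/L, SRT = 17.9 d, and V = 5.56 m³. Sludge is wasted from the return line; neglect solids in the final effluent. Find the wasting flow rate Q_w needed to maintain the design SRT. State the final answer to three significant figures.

Q_w = (V·X)/(θ_c X_r) = 5.560 × 1920 / (17.9 × 8250) = 0.07229 m³/d.

Q_w ≈ 0.0723 m³/d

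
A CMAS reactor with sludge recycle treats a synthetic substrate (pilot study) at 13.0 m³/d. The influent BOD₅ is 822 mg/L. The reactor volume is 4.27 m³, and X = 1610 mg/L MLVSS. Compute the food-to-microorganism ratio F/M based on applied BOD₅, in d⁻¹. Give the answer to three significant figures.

F/M ≈ 1.55 d⁻¹

F/M = Q·S₀ / (V·X) = 13.0 × 822 / (4.270 × 1610) = 1.554 g BOD₅·(g VSS·d)⁻¹.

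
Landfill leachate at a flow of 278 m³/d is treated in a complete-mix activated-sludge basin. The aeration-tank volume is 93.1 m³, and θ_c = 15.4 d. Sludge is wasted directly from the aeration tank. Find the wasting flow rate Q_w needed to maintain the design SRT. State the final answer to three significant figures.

Q_w ≈ 6.05 m³/d

For wasting at MLVSS concentration, Q_w = V/θ_c = 93.10/15.4 = 6.045 m³/d.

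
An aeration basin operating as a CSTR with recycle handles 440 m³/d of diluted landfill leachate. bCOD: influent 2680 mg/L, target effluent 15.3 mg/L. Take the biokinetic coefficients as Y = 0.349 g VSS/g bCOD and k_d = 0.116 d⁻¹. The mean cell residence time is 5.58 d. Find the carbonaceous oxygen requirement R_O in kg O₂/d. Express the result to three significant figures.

The observed yield is Y_obs = Y/(1 + k_d·θ_c) = 0.349 / (1 + 0.116 × 5.58) = 0.349 / 1.647 = 0.2119 g VSS per g bCOD removed.
Substrate removed = Q·(S₀ − S) = 440 m³/d × (2680 − 15.3) g/m³ = 1.17×10^6 g/d = 1172 kg/d.
Biomass synthesised: P_X = Y_obs × 1172 = 248.4 kg VSS/d.
Carbonaceous O₂ demand = substrate oxidised − cell-mass equivalent = 1172 − 1.42 × 248.4 = 819.7 kg O₂/d.

R_O ≈ 820 kg O₂/d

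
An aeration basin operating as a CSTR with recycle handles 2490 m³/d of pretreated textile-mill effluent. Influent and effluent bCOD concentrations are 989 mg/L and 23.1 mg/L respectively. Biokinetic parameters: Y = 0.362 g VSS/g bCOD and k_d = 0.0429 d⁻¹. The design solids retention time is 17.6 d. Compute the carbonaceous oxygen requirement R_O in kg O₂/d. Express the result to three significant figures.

The observed yield is Y_obs = Y/(1 + k_d·θ_c) = 0.362 / (1 + 0.0429 × 17.6) = 0.362 / 1.755 = 0.2063 g VSS per g bCOD removed.
ΔS = 989 − 23.1 = 965.9 mg/L, so the substrate removal rate is 2490 × 965.9/1000 = 2405 kg bCOD/d.
Net sludge production P_X = 0.2063 × 2405 = 496.1 kg VSS/d.
R_O = Q·ΔS − 1.42 P_X = 2405 − 704.4 = 1701 kg O₂/d.

R_O ≈ 1700 kg O₂/d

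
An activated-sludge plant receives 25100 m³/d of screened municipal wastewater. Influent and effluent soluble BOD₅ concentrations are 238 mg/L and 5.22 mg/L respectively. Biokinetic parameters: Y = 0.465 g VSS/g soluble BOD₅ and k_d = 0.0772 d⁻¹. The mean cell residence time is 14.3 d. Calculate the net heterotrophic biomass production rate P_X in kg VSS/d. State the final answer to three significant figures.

The observed yield is Y_obs = Y/(1 + k_d·θ_c) = 0.465 / (1 + 0.0772 × 14.3) = 0.465 / 2.104 = 0.2210 g VSS per g soluble BOD₅ removed.
ΔS = 238 − 5.22 = 232.8 mg/L, so the substrate removal rate is 25100 × 232.8/1000 = 5843 kg soluble BOD₅/d.
So the net sludge growth is P_X = 0.2210 × 5843 = 1291 kg VSS/d.

P_X ≈ 1290 kg VSS/d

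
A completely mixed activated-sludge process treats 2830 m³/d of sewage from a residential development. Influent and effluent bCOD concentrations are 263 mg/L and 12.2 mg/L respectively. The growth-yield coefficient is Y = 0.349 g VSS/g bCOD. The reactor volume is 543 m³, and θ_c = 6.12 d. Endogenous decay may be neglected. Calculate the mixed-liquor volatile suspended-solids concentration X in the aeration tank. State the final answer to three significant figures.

From V·X = Y·Q·(S₀ − S)·θ_c (decay neglected): X = 0.349 × 2830 × (263 − 12.2) × 6.12 / 543 = 2792 mg/L.

X ≈ 2790 mg/L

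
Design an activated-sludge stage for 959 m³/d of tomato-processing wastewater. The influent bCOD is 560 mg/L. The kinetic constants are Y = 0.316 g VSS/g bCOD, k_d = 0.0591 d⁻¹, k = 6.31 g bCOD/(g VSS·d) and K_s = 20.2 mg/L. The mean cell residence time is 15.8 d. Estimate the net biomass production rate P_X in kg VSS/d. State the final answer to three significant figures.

P_X ≈ 87.6 kg VSS/d

Effluent substrate depends only on kinetics and SRT: S = K_s(1 + k_d θ_c) / [θ_c(Yk − k_d) − 1] = 20.2 × (1 + 0.0591 × 15.8) / [15.8 × (0.316 × 6.31 − 0.0591) − 1] = 39.06 / 29.57 = 1.321 mg/L.
Y_obs = Y / (1 + k_d θ_c) = 0.316 / (1 + 0.0591 × 15.8) = 0.316 / 1.934 = 0.1634.
Mass of bCOD removed per day: Q(S₀ − S) = 959 × 558.7 g/m³ = 535.8 kg/d.
So the net sludge growth is P_X = 0.1634 × 535.8 = 87.55 kg VSS/d.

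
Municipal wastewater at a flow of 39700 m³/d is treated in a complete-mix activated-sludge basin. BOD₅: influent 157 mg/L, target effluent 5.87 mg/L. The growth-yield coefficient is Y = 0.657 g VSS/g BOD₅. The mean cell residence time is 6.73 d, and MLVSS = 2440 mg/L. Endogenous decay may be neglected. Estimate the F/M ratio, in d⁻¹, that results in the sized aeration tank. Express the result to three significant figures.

F/M ≈ 0.235 d⁻¹

Biomass mass balance (decay neglected): V·X = Y·Q·(S₀ − S)·θ_c, so V = 0.657 × 39700 × (157 − 5.87) × 6.73 / 2440 = 10873 m³.
F/M = applied load / biomass = Q·S₀/(V·X) = 39700 × 157 / (10873 × 2440) = 0.2349 d⁻¹.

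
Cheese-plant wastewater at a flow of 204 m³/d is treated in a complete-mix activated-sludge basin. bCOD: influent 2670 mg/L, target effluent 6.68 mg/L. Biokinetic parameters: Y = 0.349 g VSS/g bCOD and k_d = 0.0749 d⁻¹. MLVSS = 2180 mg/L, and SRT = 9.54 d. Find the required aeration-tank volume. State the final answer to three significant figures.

From the SRT design equation V = Y Q (S₀−S) θ_c / [X (1 + k_d θ_c)] = 0.349 × 204 × (2670 − 6.68) × 9.54 / [2180 × (1 + 0.0749 × 9.54)] = 1.81×10^6 / 3738 = 484.0 m³.

V ≈ 484 m³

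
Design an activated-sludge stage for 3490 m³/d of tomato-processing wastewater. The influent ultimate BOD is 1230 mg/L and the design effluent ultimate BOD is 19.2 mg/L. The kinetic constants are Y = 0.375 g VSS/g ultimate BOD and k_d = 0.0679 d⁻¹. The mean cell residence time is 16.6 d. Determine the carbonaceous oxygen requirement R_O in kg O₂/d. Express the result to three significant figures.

R_O ≈ 3170 kg O₂/d

The observed yield is Y_obs = Y/(1 + k_d·θ_c) = 0.375 / (1 + 0.0679 × 16.6) = 0.375 / 2.127 = 0.1763 g VSS per g ultimate BOD removed.
ΔS = 1230 − 19.2 = 1211 mg/L, so the substrate removal rate is 3490 × 1211/1000 = 4226 kg ultimate BOD/d.
P_X = Y_obs·Q·(S₀ − S) = 0.1763 × 4226 = 745.0 kg VSS/d.
R_O = Q·(S₀ − S) − 1.42·P_X = 4226 − 1.42 × 745.0 = 3168 kg O₂/d.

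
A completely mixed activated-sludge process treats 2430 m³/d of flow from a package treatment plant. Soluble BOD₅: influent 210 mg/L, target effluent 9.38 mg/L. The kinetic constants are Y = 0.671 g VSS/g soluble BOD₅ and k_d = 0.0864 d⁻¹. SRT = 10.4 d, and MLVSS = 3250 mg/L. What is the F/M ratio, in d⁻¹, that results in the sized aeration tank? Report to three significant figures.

Steady-state biomass mass balance: V·X·(1 + k_d·θ_c) = Y·Q·(S₀ − S)·θ_c, so V = 0.671 × 2430 × (210 − 9.38) × 10.4 / [3250 × (1 + 0.0864 × 10.4)] = 3.4×10^6 / 6170 = 551.4 m³.
F/M = applied load / biomass = Q·S₀/(V·X) = 2430 × 210 / (551.4 × 3250) = 0.2848 d⁻¹.

F/M ≈ 0.285 d⁻¹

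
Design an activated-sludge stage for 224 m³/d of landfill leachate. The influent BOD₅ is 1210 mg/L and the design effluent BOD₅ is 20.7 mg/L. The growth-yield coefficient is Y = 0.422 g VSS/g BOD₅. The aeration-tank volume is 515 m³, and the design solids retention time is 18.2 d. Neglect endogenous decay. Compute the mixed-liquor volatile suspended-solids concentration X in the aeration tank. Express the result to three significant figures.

X ≈ 3970 mg/L

X = Y·Q·ΔS·θ_c / V = 0.422 × 224 × (1210 − 20.7) × 18.2 / 515 = 3973 mg/L.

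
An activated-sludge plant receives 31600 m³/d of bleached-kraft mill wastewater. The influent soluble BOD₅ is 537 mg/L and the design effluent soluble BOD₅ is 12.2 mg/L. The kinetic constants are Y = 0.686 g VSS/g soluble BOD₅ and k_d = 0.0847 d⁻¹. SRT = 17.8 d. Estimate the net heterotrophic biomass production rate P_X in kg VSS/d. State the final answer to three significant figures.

Correct the yield for decay: Y_obs = Y/(1 + k_d θ_c) = 0.686 / (1 + 0.0847 × 17.8) = 0.686 / 2.508 = 0.2736.
Substrate removed = Q·(S₀ − S) = 31600 m³/d × (537 − 12.2) g/m³ = 1.66×10^7 g/d = 16584 kg/d.
Biomass produced: P_X = Y_obs·Q·ΔS = 0.2736 × 16584 ≈ 4537 kg VSS/d.

P_X ≈ 4540 kg VSS/d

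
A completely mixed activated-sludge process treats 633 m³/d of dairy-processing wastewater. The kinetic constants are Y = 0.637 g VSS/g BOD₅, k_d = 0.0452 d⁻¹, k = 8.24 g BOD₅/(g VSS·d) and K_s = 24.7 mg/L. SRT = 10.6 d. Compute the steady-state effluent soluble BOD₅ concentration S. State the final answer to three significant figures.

S ≈ 0.675 mg/L

For a completely mixed reactor with recycle the Lawrence–McCarty relation gives S = K_s·(1 + k_d·θ_c) / [θ_c·(Y·k − k_d) − 1] = 24.7 × (1 + 0.0452 × 10.6) / [10.6 × (0.637 × 8.24 − 0.0452) − 1] = 36.53 / 54.16 = 0.6746 mg/L.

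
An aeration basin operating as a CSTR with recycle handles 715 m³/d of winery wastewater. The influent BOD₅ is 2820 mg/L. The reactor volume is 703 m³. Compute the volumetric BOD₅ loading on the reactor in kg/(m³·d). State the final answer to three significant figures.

L_v ≈ 2.87 kg BOD₅/(m³·d)

Applied BOD₅ load per unit volume = Q·S₀/V = (715 × 2820/1000)/703.0 = 2.868 kg BOD₅·m⁻³·d⁻¹.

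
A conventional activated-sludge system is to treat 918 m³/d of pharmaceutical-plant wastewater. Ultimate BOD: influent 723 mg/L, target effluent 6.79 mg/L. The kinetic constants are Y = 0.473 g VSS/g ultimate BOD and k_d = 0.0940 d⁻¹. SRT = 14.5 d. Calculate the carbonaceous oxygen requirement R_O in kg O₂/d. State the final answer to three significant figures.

R_O ≈ 471 kg O₂/d

The observed yield is Y_obs = Y/(1 + k_d·θ_c) = 0.473 / (1 + 0.0940 × 14.5) = 0.473 / 2.363 = 0.2002 g VSS per g ultimate BOD removed.
Substrate removed = Q·(S₀ − S) = 918 m³/d × (723 − 6.79) g/m³ = 6.57×10^5 g/d = 657.5 kg/d.
P_X = Y_obs·Q·(S₀ − S) = 0.2002 × 657.5 = 131.6 kg VSS/d.
Carbonaceous O₂ demand = substrate oxidised − cell-mass equivalent = 657.5 − 1.42 × 131.6 = 470.6 kg O₂/d.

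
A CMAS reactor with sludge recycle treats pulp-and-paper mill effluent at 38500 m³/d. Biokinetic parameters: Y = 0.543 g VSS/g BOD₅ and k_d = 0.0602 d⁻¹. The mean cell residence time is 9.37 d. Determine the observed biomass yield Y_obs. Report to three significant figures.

Y_obs ≈ 0.347 g VSS/g BOD₅

Observed yield with endogenous decay: Y_obs = Y / (1 + k_d·θ_c) = 0.543 / (1 + 0.0602 × 9.37) = 0.543 / 1.564 = 0.3472 g VSS/g BOD₅.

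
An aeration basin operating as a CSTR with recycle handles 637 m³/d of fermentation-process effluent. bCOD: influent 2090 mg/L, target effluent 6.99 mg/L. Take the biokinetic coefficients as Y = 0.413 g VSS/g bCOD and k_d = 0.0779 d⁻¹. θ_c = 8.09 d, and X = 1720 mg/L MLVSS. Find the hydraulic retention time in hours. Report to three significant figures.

Steady-state biomass mass balance: V·X·(1 + k_d·θ_c) = Y·Q·(S₀ − S)·θ_c, so V = 0.413 × 637 × (2090 − 6.99) × 8.09 / [1720 × (1 + 0.0779 × 8.09)] = 4.43×10^6 / 2804 = 1581 m³.
Hydraulic retention time τ = V/Q = 1581 / 637 = 2.482 d = 59.57 h.

τ ≈ 59.6 h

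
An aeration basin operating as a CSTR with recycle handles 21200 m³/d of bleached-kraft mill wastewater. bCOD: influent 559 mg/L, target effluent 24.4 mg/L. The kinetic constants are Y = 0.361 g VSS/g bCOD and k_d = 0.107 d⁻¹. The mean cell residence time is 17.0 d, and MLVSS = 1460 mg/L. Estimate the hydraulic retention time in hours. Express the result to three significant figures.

Steady-state biomass mass balance: V·X·(1 + k_d·θ_c) = Y·Q·(S₀ − S)·θ_c, so V = 0.361 × 21200 × (559 − 24.4) × 17.0 / [1460 × (1 + 0.107 × 17.0)] = 6.96×10^7 / 4116 = 16899 m³.
τ = V/Q = 16899/21200 = 0.7971 d, or 19.13 h.

τ ≈ 19.1 h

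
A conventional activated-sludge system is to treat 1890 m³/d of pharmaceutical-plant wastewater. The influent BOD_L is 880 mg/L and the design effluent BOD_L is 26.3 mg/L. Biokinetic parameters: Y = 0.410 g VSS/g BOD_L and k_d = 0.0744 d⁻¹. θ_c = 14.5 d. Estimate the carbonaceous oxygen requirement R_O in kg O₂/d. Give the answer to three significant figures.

Y_obs = Y / (1 + k_d θ_c) = 0.410 / (1 + 0.0744 × 14.5) = 0.410 / 2.079 = 0.1972.
ΔS = 880 − 26.3 = 853.7 mg/L, so the substrate removal rate is 1890 × 853.7/1000 = 1613 kg BOD_L/d.
Net sludge production P_X = 0.1972 × 1613 = 318.2 kg VSS/d.
Carbonaceous O₂ demand = substrate oxidised − cell-mass equivalent = 1613 − 1.42 × 318.2 = 1162 kg O₂/d.

R_O ≈ 1160 kg O₂/d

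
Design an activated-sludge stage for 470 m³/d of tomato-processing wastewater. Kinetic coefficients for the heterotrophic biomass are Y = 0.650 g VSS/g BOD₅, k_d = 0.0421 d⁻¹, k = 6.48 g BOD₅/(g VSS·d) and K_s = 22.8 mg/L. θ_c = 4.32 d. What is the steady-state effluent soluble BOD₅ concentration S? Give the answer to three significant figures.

Effluent substrate depends only on kinetics and SRT: S = K_s(1 + k_d θ_c) / [θ_c(Yk − k_d) − 1] = 22.8 × (1 + 0.0421 × 4.32) / [4.32 × (0.650 × 6.48 − 0.0421) − 1] = 26.95 / 17.01 = 1.584 mg/L.

S ≈ 1.58 mg/L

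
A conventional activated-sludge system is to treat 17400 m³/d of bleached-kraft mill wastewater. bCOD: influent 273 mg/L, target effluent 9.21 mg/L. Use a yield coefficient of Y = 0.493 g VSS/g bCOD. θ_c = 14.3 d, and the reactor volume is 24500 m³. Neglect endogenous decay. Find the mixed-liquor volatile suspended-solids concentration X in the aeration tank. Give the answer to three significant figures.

X ≈ 1320 mg/L

Without decay, X = Y Q (S₀−S) θ_c / V = 0.493 × 17400 × (273 − 9.21) × 14.3 / 24500 = 1321 mg/L.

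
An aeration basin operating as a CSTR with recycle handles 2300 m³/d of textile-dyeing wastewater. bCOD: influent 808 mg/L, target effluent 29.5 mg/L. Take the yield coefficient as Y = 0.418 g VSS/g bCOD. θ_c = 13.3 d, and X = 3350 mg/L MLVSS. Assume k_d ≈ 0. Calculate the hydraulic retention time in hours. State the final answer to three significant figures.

τ ≈ 31.0 h

Biomass mass balance (decay neglected): V·X = Y·Q·(S₀ − S)·θ_c, so V = 0.418 × 2300 × (808 − 29.5) × 13.3 / 3350 = 2971 m³.
Hydraulic retention time τ = V/Q = 2971 / 2300 = 1.292 d = 31.01 h.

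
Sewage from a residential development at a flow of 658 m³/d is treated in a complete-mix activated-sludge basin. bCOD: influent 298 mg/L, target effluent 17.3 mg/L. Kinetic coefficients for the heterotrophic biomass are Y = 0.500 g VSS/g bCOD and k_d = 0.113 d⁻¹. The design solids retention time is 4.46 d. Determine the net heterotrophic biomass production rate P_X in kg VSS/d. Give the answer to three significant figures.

Y_obs = Y / (1 + k_d θ_c) = 0.500 / (1 + 0.113 × 4.46) = 0.500 / 1.504 = 0.3325.
ΔS = 298 − 17.3 = 280.7 mg/L, so the substrate removal rate is 658 × 280.7/1000 = 184.7 kg bCOD/d.
So the net sludge growth is P_X = 0.3325 × 184.7 = 61.40 kg VSS/d.

P_X ≈ 61.4 kg VSS/d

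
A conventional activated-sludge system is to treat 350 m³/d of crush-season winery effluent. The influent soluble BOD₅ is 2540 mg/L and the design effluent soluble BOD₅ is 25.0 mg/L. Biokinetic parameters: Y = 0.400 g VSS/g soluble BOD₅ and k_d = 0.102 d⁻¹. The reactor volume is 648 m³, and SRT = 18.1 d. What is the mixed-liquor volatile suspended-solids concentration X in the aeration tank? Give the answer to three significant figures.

X ≈ 3460 mg/L

From V·X·(1 + k_d·θ_c) = Y·Q·(S₀ − S)·θ_c: X = 0.400 × 350 × (2540 − 25.0) × 18.1 / [648 × (1 + 0.102 × 18.1)] = 3455 mg/L.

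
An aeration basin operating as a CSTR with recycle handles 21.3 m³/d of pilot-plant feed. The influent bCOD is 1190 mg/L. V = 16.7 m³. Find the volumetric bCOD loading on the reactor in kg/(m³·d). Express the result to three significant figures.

L_v ≈ 1.52 kg bCOD/(m³·d)

L_v = Q S₀ / V = 21.3 × 1190 × 10⁻³ / 16.70 = 1.518 kg/(m³·d).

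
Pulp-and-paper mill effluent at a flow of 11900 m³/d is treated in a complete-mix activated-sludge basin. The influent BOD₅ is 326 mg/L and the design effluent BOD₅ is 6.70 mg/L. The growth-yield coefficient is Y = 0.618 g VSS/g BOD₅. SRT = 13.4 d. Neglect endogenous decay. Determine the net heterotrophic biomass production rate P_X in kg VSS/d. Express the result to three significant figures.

P_X ≈ 2350 kg VSS/d

Since k_d ≈ 0, Y_obs = Y = 0.618 g VSS/g BOD₅.
ΔS = 326 − 6.70 = 319.3 mg/L, so the substrate removal rate is 11900 × 319.3/1000 = 3800 kg BOD₅/d.
P_X = Y_obs · Q(S₀ − S) = 0.6180 × 3800 = 2348 kg VSS/d.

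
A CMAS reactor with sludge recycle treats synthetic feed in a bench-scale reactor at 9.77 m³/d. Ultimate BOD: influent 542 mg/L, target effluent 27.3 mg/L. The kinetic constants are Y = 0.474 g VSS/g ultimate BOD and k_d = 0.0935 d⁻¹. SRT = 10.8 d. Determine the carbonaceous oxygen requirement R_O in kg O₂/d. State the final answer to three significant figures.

Correct the yield for decay: Y_obs = Y/(1 + k_d θ_c) = 0.474 / (1 + 0.0935 × 10.8) = 0.474 / 2.010 = 0.2358.
Q·(S₀ − S) = 9.77 × (542 − 27.3) × 10⁻³ = 5.029 kg/d removed.
P_X = Y_obs·Q·(S₀ − S) = 0.2358 × 5.029 = 1.186 kg VSS/d.
Carbonaceous O₂ demand = substrate oxidised − cell-mass equivalent = 5.029 − 1.42 × 1.186 = 3.345 kg O₂/d.

R_O ≈ 3.34 kg O₂/d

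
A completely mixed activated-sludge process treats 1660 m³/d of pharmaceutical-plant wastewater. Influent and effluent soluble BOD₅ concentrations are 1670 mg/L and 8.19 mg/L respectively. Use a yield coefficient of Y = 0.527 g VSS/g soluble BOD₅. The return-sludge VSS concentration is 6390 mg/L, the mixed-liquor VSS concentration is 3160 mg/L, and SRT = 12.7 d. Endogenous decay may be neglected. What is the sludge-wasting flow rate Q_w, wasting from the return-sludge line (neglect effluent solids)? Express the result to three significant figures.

Q_w ≈ 228 m³/d

With k_d = 0 the design equation reduces to V = Y Q (S₀−S) θ_c / X = 0.527 × 1660 × (1670 − 8.19) × 12.7 / 3160 = 5843 m³.
θ_c = V·X/(Q_w·X_r) when wasting from the recycle, so Q_w = V·X/(θ_c·X_r) = 5843 × 3160 / (12.7 × 6390) = 227.5 m³/d.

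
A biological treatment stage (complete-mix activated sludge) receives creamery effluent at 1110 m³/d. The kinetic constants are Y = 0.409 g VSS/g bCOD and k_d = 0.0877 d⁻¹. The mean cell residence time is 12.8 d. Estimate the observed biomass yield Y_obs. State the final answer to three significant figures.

Y_obs ≈ 0.193 g VSS/g bCOD

Observed yield with endogenous decay: Y_obs = Y / (1 + k_d·θ_c) = 0.409 / (1 + 0.0877 × 12.8) = 0.409 / 2.123 = 0.1927 g VSS/g bCOD.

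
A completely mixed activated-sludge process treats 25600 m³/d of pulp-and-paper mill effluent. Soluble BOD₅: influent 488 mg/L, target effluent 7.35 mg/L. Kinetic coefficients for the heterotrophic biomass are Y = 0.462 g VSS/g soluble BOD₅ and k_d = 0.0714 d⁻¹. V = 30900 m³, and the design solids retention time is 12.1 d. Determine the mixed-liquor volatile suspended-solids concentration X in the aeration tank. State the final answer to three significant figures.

X ≈ 1190 mg/L

From V·X·(1 + k_d·θ_c) = Y·Q·(S₀ − S)·θ_c: X = 0.462 × 25600 × (488 − 7.35) × 12.1 / [30900 × (1 + 0.0714 × 12.1)] = 1194 mg/L.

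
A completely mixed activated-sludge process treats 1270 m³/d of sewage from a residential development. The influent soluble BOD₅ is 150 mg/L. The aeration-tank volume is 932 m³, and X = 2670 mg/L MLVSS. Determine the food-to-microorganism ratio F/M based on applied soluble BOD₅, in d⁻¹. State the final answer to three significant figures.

F/M ≈ 0.0766 d⁻¹

F/M = Q·S₀ / (V·X) = 1270 × 150 / (932.0 × 2670) = 0.07655 g soluble BOD₅·(g VSS·d)⁻¹.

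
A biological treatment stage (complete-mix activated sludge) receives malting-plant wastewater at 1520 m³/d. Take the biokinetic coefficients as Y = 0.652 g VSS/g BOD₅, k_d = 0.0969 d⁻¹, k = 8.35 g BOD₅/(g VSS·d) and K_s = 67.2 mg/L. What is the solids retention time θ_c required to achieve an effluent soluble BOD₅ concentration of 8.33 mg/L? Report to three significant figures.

At the target effluent, Y k S/(K_s+S) = 0.652×8.35×8.33/75.53 = 0.6004 d⁻¹.
θ_c = 1/(μ − k_d) = 1/(0.6004 − 0.0969) = 1/0.5035 = 1.986 d.

θ_c ≈ 1.99 d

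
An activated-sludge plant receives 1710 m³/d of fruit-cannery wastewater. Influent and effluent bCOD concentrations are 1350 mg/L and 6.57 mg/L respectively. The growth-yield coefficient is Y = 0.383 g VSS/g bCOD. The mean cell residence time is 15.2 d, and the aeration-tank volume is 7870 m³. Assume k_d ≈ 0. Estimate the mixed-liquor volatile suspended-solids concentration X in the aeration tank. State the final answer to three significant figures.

X ≈ 1700 mg/L

Without decay, X = Y Q (S₀−S) θ_c / V = 0.383 × 1710 × (1350 − 6.57) × 15.2 / 7870 = 1699 mg/L.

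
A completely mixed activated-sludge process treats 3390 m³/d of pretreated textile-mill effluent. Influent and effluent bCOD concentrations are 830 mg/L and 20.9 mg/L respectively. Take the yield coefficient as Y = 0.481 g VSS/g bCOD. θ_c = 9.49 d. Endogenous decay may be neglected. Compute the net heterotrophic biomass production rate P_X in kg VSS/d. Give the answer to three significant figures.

With endogenous decay neglected, the observed yield equals the true yield: Y_obs = Y = 0.481 g VSS/g bCOD.
Substrate removed = Q·(S₀ − S) = 3390 m³/d × (830 − 20.9) g/m³ = 2.74×10^6 g/d = 2743 kg/d.
Net biomass production P_X = Y_obs × Q·(S₀ − S) = 0.4810 × 2743 = 1319 kg VSS/d.

P_X ≈ 1320 kg VSS/d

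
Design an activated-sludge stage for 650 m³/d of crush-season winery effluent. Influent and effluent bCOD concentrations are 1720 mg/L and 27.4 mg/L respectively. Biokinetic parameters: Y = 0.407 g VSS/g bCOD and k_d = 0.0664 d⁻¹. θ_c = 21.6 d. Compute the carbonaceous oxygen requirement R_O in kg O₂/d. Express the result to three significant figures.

R_O ≈ 839 kg O₂/d

The observed yield is Y_obs = Y/(1 + k_d·θ_c) = 0.407 / (1 + 0.0664 × 21.6) = 0.407 / 2.434 = 0.1672 g VSS per g bCOD removed.
Q·(S₀ − S) = 650 × (1720 − 27.4) × 10⁻³ = 1100 kg/d removed.
Net sludge production P_X = 0.1672 × 1100 = 183.9 kg VSS/d.
R_O = Q·(S₀ − S) − 1.42·P_X = 1100 − 1.42 × 183.9 = 839.0 kg O₂/d.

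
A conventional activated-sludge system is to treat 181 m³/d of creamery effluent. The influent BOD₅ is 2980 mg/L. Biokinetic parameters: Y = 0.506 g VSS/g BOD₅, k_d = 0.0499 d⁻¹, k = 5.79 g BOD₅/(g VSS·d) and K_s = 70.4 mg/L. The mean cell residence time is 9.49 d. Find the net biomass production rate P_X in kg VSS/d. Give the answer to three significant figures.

P_X ≈ 185 kg VSS/d

Effluent substrate depends only on kinetics and SRT: S = K_s(1 + k_d θ_c) / [θ_c(Yk − k_d) − 1] = 70.4 × (1 + 0.0499 × 9.49) / [9.49 × (0.506 × 5.79 − 0.0499) − 1] = 103.7 / 26.33 = 3.940 mg/L.
Observed yield with endogenous decay: Y_obs = Y / (1 + k_d·θ_c) = 0.506 / (1 + 0.0499 × 9.49) = 0.506 / 1.474 = 0.3434 g VSS/g BOD₅.
Mass of BOD₅ removed per day: Q(S₀ − S) = 181 × 2976 g/m³ = 538.7 kg/d.
P_X = Y_obs · Q(S₀ − S) = 0.3434 × 538.7 = 185.0 kg VSS/d.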